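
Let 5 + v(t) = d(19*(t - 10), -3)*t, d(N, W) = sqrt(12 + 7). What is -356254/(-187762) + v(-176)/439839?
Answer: 78346732148/41292525159 - 176*sqrt(19)/439839 ≈ 1.8956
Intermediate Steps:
d(N, W) = sqrt(19)
v(t) = -5 + t*sqrt(19) (v(t) = -5 + sqrt(19)*t = -5 + t*sqrt(19))
-356254/(-187762) + v(-176)/439839 = -356254/(-187762) + (-5 - 176*sqrt(19))/439839 = -356254*(-1/187762) + (-5 - 176*sqrt(19))*(1/439839) = 178127/93881 + (-5/439839 - 176*sqrt(19)/439839) = 78346732148/41292525159 - 176*sqrt(19)/439839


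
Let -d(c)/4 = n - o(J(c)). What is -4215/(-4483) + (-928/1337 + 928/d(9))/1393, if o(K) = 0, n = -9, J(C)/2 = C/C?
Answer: 72004812191/75143907027 ≈ 0.95823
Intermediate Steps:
J(C) = 2 (J(C) = 2*(C/C) = 2*1 = 2)
d(c) = 36 (d(c) = -4*(-9 - 1*0) = -4*(-9 + 0) = -4*(-9) = 36)
-4215/(-4483) + (-928/1337 + 928/d(9))/1393 = -4215/(-4483) + (-928/1337 + 928/36)/1393 = -4215*(-1/4483) + (-928*1/1337 + 928*(1/36))*(1/1393) = 4215/4483 + (-928/1337 + 232/9)*(1/1393) = 4215/4483 + (301832/12033)*(1/1393) = 4215/4483 + 301832/16761969 = 72004812191/75143907027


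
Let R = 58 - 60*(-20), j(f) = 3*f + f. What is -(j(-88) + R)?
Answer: -906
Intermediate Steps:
j(f) = 4*f
R = 1258 (R = 58 + 1200 = 1258)
-(j(-88) + R) = -(4*(-88) + 1258) = -(-352 + 1258) = -1*906 = -906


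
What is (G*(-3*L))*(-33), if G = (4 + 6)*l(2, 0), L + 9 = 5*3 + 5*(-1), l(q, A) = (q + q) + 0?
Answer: 3960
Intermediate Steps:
l(q, A) = 2*q (l(q, A) = 2*q + 0 = 2*q)
L = 1 (L = -9 + (5*3 + 5*(-1)) = -9 + (15 - 5) = -9 + 10 = 1)
G = 40 (G = (4 + 6)*(2*2) = 10*4 = 40)
(G*(-3*L))*(-33) = (40*(-3*1))*(-33) = (40*(-3))*(-33) = -120*(-33) = 3960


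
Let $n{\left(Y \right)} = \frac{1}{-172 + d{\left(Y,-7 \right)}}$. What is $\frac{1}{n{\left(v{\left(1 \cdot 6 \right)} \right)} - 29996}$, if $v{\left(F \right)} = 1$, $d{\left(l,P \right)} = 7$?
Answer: $- \frac{165}{4949341} \approx -3.3338 \cdot 10^{-5}$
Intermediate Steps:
$n{\left(Y \right)} = - \frac{1}{165}$ ($n{\left(Y \right)} = \frac{1}{-172 + 7} = \frac{1}{-165} = - \frac{1}{165}$)
$\frac{1}{n{\left(v{\left(1 \cdot 6 \right)} \right)} - 29996} = \frac{1}{- \frac{1}{165} - 29996} = \frac{1}{- \frac{4949341}{165}} = - \frac{165}{4949341}$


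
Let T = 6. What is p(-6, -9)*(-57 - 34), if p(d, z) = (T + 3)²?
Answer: -7371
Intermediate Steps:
p(d, z) = 81 (p(d, z) = (6 + 3)² = 9² = 81)
p(-6, -9)*(-57 - 34) = 81*(-57 - 34) = 81*(-91) = -7371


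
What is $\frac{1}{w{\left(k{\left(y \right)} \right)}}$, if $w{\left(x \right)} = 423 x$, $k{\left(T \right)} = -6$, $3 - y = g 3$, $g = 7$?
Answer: $- \frac{1}{2538} \approx -0.00039401$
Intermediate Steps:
$y = -18$ ($y = 3 - 7 \cdot 3 = 3 - 21 = -18$)
$\frac{1}{w{\left(k{\left(y \right)} \right)}} = \frac{1}{423 \left(-6\right)} = \frac{1}{-2538} = - \frac{1}{2538}$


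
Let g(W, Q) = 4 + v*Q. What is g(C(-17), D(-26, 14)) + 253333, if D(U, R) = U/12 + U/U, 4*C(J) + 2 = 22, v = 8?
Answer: 759983/3 ≈ 2.5333e+5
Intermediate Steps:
C(J) = 5 (C(J) = -½ + (¼)*22 = -½ + 11/2 = 5)
D(U, R) = 1 + U/12 (D(U, R) = U*(1/12) + 1 = U/12 + 1 = 1 + U/12)
g(W, Q) = 4 + 8*Q
g(C(-17), D(-26, 14)) + 253333 = (4 + 8*(1 + (1/12)*(-26))) + 253333 = (4 + 8*(1 - 13/6)) + 253333 = (4 + 8*(-7/6)) + 253333 = (4 - 28/3) + 253333 = -16/3 + 253333 = 759983/3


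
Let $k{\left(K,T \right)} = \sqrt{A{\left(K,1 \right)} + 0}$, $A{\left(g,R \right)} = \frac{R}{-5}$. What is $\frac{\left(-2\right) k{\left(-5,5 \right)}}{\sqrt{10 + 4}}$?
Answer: $- \frac{i \sqrt{70}}{35} \approx - 0.23905 i$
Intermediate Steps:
$A{\left(g,R \right)} = - \frac{R}{5}$ ($A{\left(g,R \right)} = R \left(- \frac{1}{5}\right) = - \frac{R}{5}$)
$k{\left(K,T \right)} = \frac{i \sqrt{5}}{5}$ ($k{\left(K,T \right)} = \sqrt{\left(- \frac{1}{5}\right) 1 + 0} = \sqrt{- \frac{1}{5} + 0} = \sqrt{- \frac{1}{5}} = \frac{i \sqrt{5}}{5}$)
$\frac{\left(-2\right) k{\left(-5,5 \right)}}{\sqrt{10 + 4}} = \frac{\left(-2\right) \frac{i \sqrt{5}}{5}}{\sqrt{10 + 4}} = \frac{\left(- \frac{2}{5}\right) i \sqrt{5}}{\sqrt{14}} = - \frac{2 i \sqrt{5}}{5} \frac{\sqrt{14}}{14} = - \frac{i \sqrt{70}}{35}$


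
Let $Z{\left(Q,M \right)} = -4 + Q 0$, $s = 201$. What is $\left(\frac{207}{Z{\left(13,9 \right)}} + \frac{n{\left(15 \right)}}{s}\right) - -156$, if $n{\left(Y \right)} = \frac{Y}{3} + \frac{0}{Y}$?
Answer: $\frac{83837}{804} \approx 104.27$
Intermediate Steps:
$n{\left(Y \right)} = \frac{Y}{3}$ ($n{\left(Y \right)} = Y \frac{1}{3} + 0 = \frac{Y}{3} + 0 = \frac{Y}{3}$)
$Z{\left(Q,M \right)} = -4$ ($Z{\left(Q,M \right)} = -4 + 0 = -4$)
$\left(\frac{207}{Z{\left(13,9 \right)}} + \frac{n{\left(15 \right)}}{s}\right) - -156 = \left(\frac{207}{-4} + \frac{\frac{1}{3} \cdot 15}{201}\right) - -156 = \left(207 \left(- \frac{1}{4}\right) + 5 \cdot \frac{1}{201}\right) + 156 = \left(- \frac{207}{4} + \frac{5}{201}\right) + 156 = - \frac{41587}{804} + 156 = \frac{83837}{804}$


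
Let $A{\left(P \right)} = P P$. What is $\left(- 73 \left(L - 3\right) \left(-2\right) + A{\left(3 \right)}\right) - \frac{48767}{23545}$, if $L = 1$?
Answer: $- \frac{6712002}{23545} \approx -285.07$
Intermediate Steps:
$A{\left(P \right)} = P^{2}$
$\left(- 73 \left(L - 3\right) \left(-2\right) + A{\left(3 \right)}\right) - \frac{48767}{23545} = \left(- 73 \left(1 - 3\right) \left(-2\right) + 3^{2}\right) - \frac{48767}{23545} = \left(- 73 \left(\left(-2\right) \left(-2\right)\right) + 9\right) - 48767 \cdot \frac{1}{23545} = \left(\left(-73\right) 4 + 9\right) - \frac{48767}{23545} = \left(-292 + 9\right) - \frac{48767}{23545} = -283 - \frac{48767}{23545} = - \frac{6712002}{23545}$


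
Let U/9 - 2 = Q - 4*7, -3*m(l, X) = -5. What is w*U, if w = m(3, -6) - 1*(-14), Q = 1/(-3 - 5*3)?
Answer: -22043/6 ≈ -3673.8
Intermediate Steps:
m(l, X) = 5/3 (m(l, X) = -⅓*(-5) = 5/3)
Q = -1/18 (Q = 1/(-3 - 15) = 1/(-18) = -1/18 ≈ -0.055556)
U = -469/2 (U = 18 + 9*(-1/18 - 4*7) = 18 + 9*(-1/18 - 28) = 18 + 9*(-505/18) = 18 - 505/2 = -469/2 ≈ -234.50)
w = 47/3 (w = 5/3 - 1*(-14) = 5/3 + 14 = 47/3 ≈ 15.667)
w*U = (47/3)*(-469/2) = -22043/6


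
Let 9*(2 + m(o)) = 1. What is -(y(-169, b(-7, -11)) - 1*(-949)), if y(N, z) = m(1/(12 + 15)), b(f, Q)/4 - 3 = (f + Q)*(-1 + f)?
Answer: -8524/9 ≈ -947.11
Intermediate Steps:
b(f, Q) = 12 + 4*(-1 + f)*(Q + f) (b(f, Q) = 12 + 4*((f + Q)*(-1 + f)) = 12 + 4*((Q + f)*(-1 + f)) = 12 + 4*((-1 + f)*(Q + f)) = 12 + 4*(-1 + f)*(Q + f))
m(o) = -17/9 (m(o) = -2 + (⅑)*1 = -2 + ⅑ = -17/9)
y(N, z) = -17/9
-(y(-169, b(-7, -11)) - 1*(-949)) = -(-17/9 - 1*(-949)) = -(-17/9 + 949) = -1*8524/9 = -8524/9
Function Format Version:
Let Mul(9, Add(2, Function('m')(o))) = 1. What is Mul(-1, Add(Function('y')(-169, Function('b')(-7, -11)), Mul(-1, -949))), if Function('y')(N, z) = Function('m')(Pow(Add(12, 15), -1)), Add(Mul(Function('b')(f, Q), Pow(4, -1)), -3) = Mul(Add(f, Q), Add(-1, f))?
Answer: Rational(-8524, 9) ≈ -947.11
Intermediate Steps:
Function('b')(f, Q) = Add(12, Mul(4, Add(-1, f), Add(Q, f))) (Function('b')(f, Q) = Add(12, Mul(4, Mul(Add(f, Q), Add(-1, f)))) = Add(12, Mul(4, Mul(Add(Q, f), Add(-1, f)))) = Add(12, Mul(4, Mul(Add(-1, f), Add(Q, f)))) = Add(12, Mul(4, Add(-1, f), Add(Q, f))))
Function('m')(o) = Rational(-17, 9) (Function('m')(o) = Add(-2, Mul(Rational(1, 9), 1)) = Add(-2, Rational(1, 9)) = Rational(-17, 9))
Function('y')(N, z) = Rational(-17, 9)
Mul(-1, Add(Function('y')(-169, Function('b')(-7, -11)), Mul(-1, -949))) = Mul(-1, Add(Rational(-17, 9), Mul(-1, -949))) = Mul(-1, Add(Rational(-17, 9), 949)) = Mul(-1, Rational(8524, 9)) = Rational(-8524, 9)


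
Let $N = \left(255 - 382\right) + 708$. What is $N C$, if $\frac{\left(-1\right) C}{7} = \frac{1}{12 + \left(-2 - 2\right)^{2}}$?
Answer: $- \frac{581}{4} \approx -145.25$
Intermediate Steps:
$N = 581$ ($N = -127 + 708 = 581$)
$C = - \frac{1}{4}$ ($C = - \frac{7}{12 + \left(-2 - 2\right)^{2}} = - \frac{7}{12 + \left(-4\right)^{2}} = - \frac{7}{12 + 16} = - \frac{7}{28} = \left(-7\right) \frac{1}{28} = - \frac{1}{4} \approx -0.25$)
$N C = 581 \left(- \frac{1}{4}\right) = - \frac{581}{4}$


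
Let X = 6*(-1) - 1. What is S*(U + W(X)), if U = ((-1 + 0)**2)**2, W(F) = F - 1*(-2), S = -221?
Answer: 884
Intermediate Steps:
X = -7 (X = -6 - 1 = -7)
W(F) = 2 + F (W(F) = F + 2 = 2 + F)
U = 1 (U = ((-1)**2)**2 = 1**2 = 1)
S*(U + W(X)) = -221*(1 + (2 - 7)) = -221*(1 - 5) = -221*(-4) = 884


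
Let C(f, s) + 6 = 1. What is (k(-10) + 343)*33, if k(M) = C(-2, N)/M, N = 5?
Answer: 22671/2 ≈ 11336.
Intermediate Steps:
C(f, s) = -5 (C(f, s) = -6 + 1 = -5)
k(M) = -5/M
(k(-10) + 343)*33 = (-5/(-10) + 343)*33 = (-5*(-⅒) + 343)*33 = (½ + 343)*33 = (687/2)*33 = 22671/2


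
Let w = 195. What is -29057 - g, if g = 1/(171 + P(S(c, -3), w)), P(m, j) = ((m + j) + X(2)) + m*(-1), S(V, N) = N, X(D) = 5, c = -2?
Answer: -10780148/371 ≈ -29057.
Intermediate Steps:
P(m, j) = 5 + j (P(m, j) = ((m + j) + 5) + m*(-1) = ((j + m) + 5) - m = (5 + j + m) - m = 5 + j)
g = 1/371 (g = 1/(171 + (5 + 195)) = 1/(171 + 200) = 1/371 ≈ 0.0026954)
-29057 - g = -29057 - 1*1/371 = -29057 - 1/371 = -10780148/371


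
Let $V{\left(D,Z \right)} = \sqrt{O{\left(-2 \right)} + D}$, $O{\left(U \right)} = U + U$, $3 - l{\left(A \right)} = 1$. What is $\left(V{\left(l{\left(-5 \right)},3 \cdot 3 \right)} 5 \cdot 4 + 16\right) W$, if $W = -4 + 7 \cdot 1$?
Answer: $48 + 60 i \sqrt{2} \approx 48.0 + 84.853 i$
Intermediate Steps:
$l{\left(A \right)} = 2$ ($l{\left(A \right)} = 3 - 1 = 2$)
$O{\left(U \right)} = 2 U$
$W = 3$ ($W = -4 + 7 = 3$)
$V{\left(D,Z \right)} = \sqrt{-4 + D}$ ($V{\left(D,Z \right)} = \sqrt{2 \left(-2\right) + D} = \sqrt{-4 + D}$)
$\left(V{\left(l{\left(-5 \right)},3 \cdot 3 \right)} 5 \cdot 4 + 16\right) W = \left(\sqrt{-4 + 2} \cdot 5 \cdot 4 + 16\right) 3 = \left(\sqrt{-2} \cdot 5 \cdot 4 + 16\right) 3 = \left(i \sqrt{2} \cdot 5 \cdot 4 + 16\right) 3 = \left(5 i \sqrt{2} \cdot 4 + 16\right) 3 = \left(20 i \sqrt{2} + 16\right) 3 = \left(16 + 20 i \sqrt{2}\right) 3 = 48 + 60 i \sqrt{2}$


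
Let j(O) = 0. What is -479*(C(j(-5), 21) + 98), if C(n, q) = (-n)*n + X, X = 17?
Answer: -55085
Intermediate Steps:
C(n, q) = 17 - n**2 (C(n, q) = (-n)*n + 17 = -n**2 + 17 = 17 - n**2)
-479*(C(j(-5), 21) + 98) = -479*((17 - 1*0**2) + 98) = -479*((17 - 1*0) + 98) = -479*((17 + 0) + 98) = -479*(17 + 98) = -479*115 = -55085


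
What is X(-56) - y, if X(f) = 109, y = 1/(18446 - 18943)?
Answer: 54174/497 ≈ 109.00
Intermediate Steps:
y = -1/497 (y = 1/(-497) = -1/497 ≈ -0.0020121)
X(-56) - y = 109 - 1*(-1/497) = 109 + 1/497 = 54174/497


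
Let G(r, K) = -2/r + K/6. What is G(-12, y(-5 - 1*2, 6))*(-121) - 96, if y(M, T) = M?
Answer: 25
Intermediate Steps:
G(r, K) = -2/r + K/6 (G(r, K) = -2/r + K*(⅙) = -2/r + K/6)
G(-12, y(-5 - 1*2, 6))*(-121) - 96 = (-2/(-12) + (-5 - 1*2)/6)*(-121) - 96 = (-2*(-1/12) + (-5 - 2)/6)*(-121) - 96 = (⅙ + (⅙)*(-7))*(-121) - 96 = (⅙ - 7/6)*(-121) - 96 = -1*(-121) - 96 = 121 - 96 = 25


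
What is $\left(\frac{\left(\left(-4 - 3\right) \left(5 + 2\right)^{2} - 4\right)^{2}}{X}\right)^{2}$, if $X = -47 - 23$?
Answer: $\frac{14498327281}{4900} \approx 2.9588 \cdot 10^{6}$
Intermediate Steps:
$X = -70$
$\left(\frac{\left(\left(-4 - 3\right) \left(5 + 2\right)^{2} - 4\right)^{2}}{X}\right)^{2} = \left(\frac{\left(\left(-4 - 3\right) \left(5 + 2\right)^{2} - 4\right)^{2}}{-70}\right)^{2} = \left(\left(- 7 \cdot 7^{2} - 4\right)^{2} \left(- \frac{1}{70}\right)\right)^{2} = \left(\left(\left(-7\right) 49 - 4\right)^{2} \left(- \frac{1}{70}\right)\right)^{2} = \left(\left(-343 - 4\right)^{2} \left(- \frac{1}{70}\right)\right)^{2} = \left(\left(-347\right)^{2} \left(- \frac{1}{70}\right)\right)^{2} = \left(120409 \left(- \frac{1}{70}\right)\right)^{2} = \left(- \frac{120409}{70}\right)^{2} = \frac{14498327281}{4900}$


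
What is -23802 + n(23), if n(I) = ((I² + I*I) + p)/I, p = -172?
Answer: -546560/23 ≈ -23763.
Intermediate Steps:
n(I) = (-172 + 2*I²)/I (n(I) = ((I² + I*I) - 172)/I = ((I² + I²) - 172)/I = (2*I² - 172)/I = (-172 + 2*I²)/I)
-23802 + n(23) = -23802 + (-172/23 + 2*23) = -23802 + (-172*1/23 + 46) = -23802 + (-172/23 + 46) = -23802 + 886/23 = -546560/23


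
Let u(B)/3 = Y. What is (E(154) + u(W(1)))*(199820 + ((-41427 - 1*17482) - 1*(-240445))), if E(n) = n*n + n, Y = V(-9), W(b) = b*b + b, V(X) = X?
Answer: 9092671108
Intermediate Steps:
W(b) = b + b² (W(b) = b² + b = b + b²)
Y = -9
u(B) = -27 (u(B) = 3*(-9) = -27)
E(n) = n + n² (E(n) = n² + n = n + n²)
(E(154) + u(W(1)))*(199820 + ((-41427 - 1*17482) - 1*(-240445))) = (154*(1 + 154) - 27)*(199820 + ((-41427 - 1*17482) - 1*(-240445))) = (154*155 - 27)*(199820 + ((-41427 - 17482) + 240445)) = (23870 - 27)*(199820 + (-58909 + 240445)) = 23843*(199820 + 181536) = 23843*381356 = 9092671108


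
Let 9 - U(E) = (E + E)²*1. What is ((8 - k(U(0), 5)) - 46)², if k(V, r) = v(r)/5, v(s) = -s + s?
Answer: 1444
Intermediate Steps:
v(s) = 0
U(E) = 9 - 4*E² (U(E) = 9 - (E + E)² = 9 - (2*E)² = 9 - 4*E²)
k(V, r) = 0 (k(V, r) = 0/5 = 0*(⅕) = 0)
((8 - k(U(0), 5)) - 46)² = ((8 - 1*0) - 46)² = ((8 + 0) - 46)² = (8 - 46)² = (-38)² = 1444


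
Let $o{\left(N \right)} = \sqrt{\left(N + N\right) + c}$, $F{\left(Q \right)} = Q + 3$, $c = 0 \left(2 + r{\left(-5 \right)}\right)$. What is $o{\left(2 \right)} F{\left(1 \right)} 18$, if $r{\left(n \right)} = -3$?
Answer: $144$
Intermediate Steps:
$c = 0$ ($c = 0 \left(2 - 3\right) = 0 \left(-1\right) = 0$)
$F{\left(Q \right)} = 3 + Q$
$o{\left(N \right)} = \sqrt{2} \sqrt{N}$ ($o{\left(N \right)} = \sqrt{\left(N + N\right) + 0} = \sqrt{2 N + 0} = \sqrt{2 N} = \sqrt{2} \sqrt{N}$)
$o{\left(2 \right)} F{\left(1 \right)} 18 = \sqrt{2} \sqrt{2} \left(3 + 1\right) 18 = 2 \cdot 4 \cdot 18 = 8 \cdot 18 = 144$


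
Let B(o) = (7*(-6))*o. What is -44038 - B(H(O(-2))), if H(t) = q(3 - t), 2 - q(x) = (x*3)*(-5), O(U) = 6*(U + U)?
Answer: -26944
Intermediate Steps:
O(U) = 12*U (O(U) = 6*(2*U) = 12*U)
q(x) = 2 + 15*x (q(x) = 2 - x*3*(-5) = 2 - 3*x*(-5) = 2 - (-15)*x = 2 + 15*x)
H(t) = 47 - 15*t (H(t) = 2 + 15*(3 - t) = 2 + (45 - 15*t) = 47 - 15*t)
B(o) = -42*o
-44038 - B(H(O(-2))) = -44038 - (-42)*(47 - 180*(-2)) = -44038 - (-42)*(47 - 15*(-24)) = -44038 - (-42)*(47 + 360) = -44038 - (-42)*407 = -44038 - 1*(-17094) = -44038 + 17094 = -26944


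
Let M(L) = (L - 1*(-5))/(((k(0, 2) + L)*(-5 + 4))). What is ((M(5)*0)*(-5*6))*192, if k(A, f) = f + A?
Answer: 0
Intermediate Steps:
k(A, f) = A + f
M(L) = (5 + L)/(-2 - L) (M(L) = (L - 1*(-5))/((((0 + 2) + L)*(-5 + 4))) = (L + 5)/(((2 + L)*(-1))) = (5 + L)/(-2 - L))
((M(5)*0)*(-5*6))*192 = ((((-5 - 1*5)/(2 + 5))*0)*(-5*6))*192 = ((((-5 - 5)/7)*0)*(-30))*192 = ((((⅐)*(-10))*0)*(-30))*192 = (-10/7*0*(-30))*192 = (0*(-30))*192 = 0*192 = 0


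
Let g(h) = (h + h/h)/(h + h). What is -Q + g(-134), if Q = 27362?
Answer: -7332883/268 ≈ -27362.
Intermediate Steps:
g(h) = (1 + h)/(2*h) (g(h) = (h + 1)/((2*h)) = (1 + h)*(1/(2*h)) = (1 + h)/(2*h))
-Q + g(-134) = -1*27362 + (½)*(1 - 134)/(-134) = -27362 + (½)*(-1/134)*(-133) = -27362 + 133/268 = -7332883/268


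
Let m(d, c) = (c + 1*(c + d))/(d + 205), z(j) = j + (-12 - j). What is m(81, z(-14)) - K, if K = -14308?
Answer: 4092145/286 ≈ 14308.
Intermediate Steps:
z(j) = -12
m(d, c) = (d + 2*c)/(205 + d) (m(d, c) = (c + (c + d))/(205 + d) = (d + 2*c)/(205 + d))
m(81, z(-14)) - K = (81 + 2*(-12))/(205 + 81) - 1*(-14308) = (81 - 24)/286 + 14308 = (1/286)*57 + 14308 = 57/286 + 14308 = 4092145/286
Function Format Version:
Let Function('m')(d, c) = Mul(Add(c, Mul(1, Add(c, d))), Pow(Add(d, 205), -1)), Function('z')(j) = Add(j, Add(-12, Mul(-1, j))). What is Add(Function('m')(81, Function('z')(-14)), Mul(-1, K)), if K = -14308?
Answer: Rational(4092145, 286) ≈ 14308.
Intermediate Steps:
Function('z')(j) = -12
Function('m')(d, c) = Mul(Pow(Add(205, d), -1), Add(d, Mul(2, c))) (Function('m')(d, c) = Mul(Add(c, Add(c, d)), Pow(Add(205, d), -1)) = Mul(Add(d, Mul(2, c)), Pow(Add(205, d), -1)) = Mul(Pow(Add(205, d), -1), Add(d, Mul(2, c))))
Add(Function('m')(81, Function('z')(-14)), Mul(-1, K)) = Add(Mul(Pow(Add(205, 81), -1), Add(81, Mul(2, -12))), Mul(-1, -14308)) = Add(Mul(Pow(286, -1), Add(81, -24)), 14308) = Add(Mul(Rational(1, 286), 57), 14308) = Add(Rational(57, 286), 14308) = Rational(4092145, 286)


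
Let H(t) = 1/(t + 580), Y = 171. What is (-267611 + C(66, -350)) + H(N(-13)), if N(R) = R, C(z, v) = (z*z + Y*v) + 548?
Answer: -182889818/567 ≈ -3.2256e+5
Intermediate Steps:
C(z, v) = 548 + z² + 171*v (C(z, v) = (z*z + 171*v) + 548 = (z² + 171*v) + 548 = 548 + z² + 171*v)
H(t) = 1/(580 + t)
(-267611 + C(66, -350)) + H(N(-13)) = (-267611 + (548 + 66² + 171*(-350))) + 1/(580 - 13) = (-267611 + (548 + 4356 - 59850)) + 1/567 = (-267611 - 54946) + 1/567 = -322557 + 1/567 = -182889818/567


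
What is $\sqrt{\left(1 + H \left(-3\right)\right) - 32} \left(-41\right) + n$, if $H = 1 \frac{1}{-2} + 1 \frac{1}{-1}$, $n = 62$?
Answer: $62 - \frac{41 i \sqrt{106}}{2} \approx 62.0 - 211.06 i$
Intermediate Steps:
$H = - \frac{3}{2}$ ($H = 1 \left(- \frac{1}{2}\right) + 1 \left(-1\right) = - \frac{1}{2} - 1 = - \frac{3}{2} \approx -1.5$)
$\sqrt{\left(1 + H \left(-3\right)\right) - 32} \left(-41\right) + n = \sqrt{\left(1 - - \frac{9}{2}\right) - 32} \left(-41\right) + 62 = \sqrt{\left(1 + \frac{9}{2}\right) - 32} \left(-41\right) + 62 = \sqrt{\frac{11}{2} - 32} \left(-41\right) + 62 = \sqrt{- \frac{53}{2}} \left(-41\right) + 62 = \frac{i \sqrt{106}}{2} \left(-41\right) + 62 = - \frac{41 i \sqrt{106}}{2} + 62 = 62 - \frac{41 i \sqrt{106}}{2}$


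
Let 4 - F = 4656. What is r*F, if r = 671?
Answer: -3121492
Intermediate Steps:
F = -4652 (F = 4 - 1*4656 = 4 - 4656 = -4652)
r*F = 671*(-4652) = -3121492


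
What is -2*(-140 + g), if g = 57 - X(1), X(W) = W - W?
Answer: 166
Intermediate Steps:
X(W) = 0
g = 57 (g = 57 - 1*0 = 57 + 0 = 57)
-2*(-140 + g) = -2*(-140 + 57) = -2*(-83) = 166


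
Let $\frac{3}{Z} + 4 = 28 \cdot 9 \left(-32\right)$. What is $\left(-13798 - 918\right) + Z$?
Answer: $- \frac{118728691}{8068} \approx -14716.0$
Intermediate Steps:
$Z = - \frac{3}{8068}$ ($Z = \frac{3}{-4 + 28 \cdot 9 \left(-32\right)} = \frac{3}{-4 + 252 \left(-32\right)} = \frac{3}{-4 - 8064} = \frac{3}{-8068} = 3 \left(- \frac{1}{8068}\right) = - \frac{3}{8068} \approx -0.00037184$)
$\left(-13798 - 918\right) + Z = \left(-13798 - 918\right) - \frac{3}{8068} = -14716 - \frac{3}{8068} = - \frac{118728691}{8068}$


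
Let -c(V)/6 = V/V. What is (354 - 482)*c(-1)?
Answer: 768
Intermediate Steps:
c(V) = -6 (c(V) = -6*V/V = -6*1 = -6)
(354 - 482)*c(-1) = (354 - 482)*(-6) = -128*(-6) = 768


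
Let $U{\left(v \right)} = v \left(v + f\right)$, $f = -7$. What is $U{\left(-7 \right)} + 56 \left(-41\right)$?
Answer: $-2198$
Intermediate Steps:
$U{\left(v \right)} = v \left(-7 + v\right)$ ($U{\left(v \right)} = v \left(v - 7\right) = v \left(-7 + v\right)$)
$U{\left(-7 \right)} + 56 \left(-41\right) = - 7 \left(-7 - 7\right) + 56 \left(-41\right) = \left(-7\right) \left(-14\right) - 2296 = 98 - 2296 = -2198$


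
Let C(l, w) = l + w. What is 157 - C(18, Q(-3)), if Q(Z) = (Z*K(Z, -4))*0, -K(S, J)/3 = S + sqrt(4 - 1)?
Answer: 139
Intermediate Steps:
K(S, J) = -3*S - 3*sqrt(3) (K(S, J) = -3*(S + sqrt(4 - 1)) = -3*(S + sqrt(3)) = -3*S - 3*sqrt(3))
Q(Z) = 0 (Q(Z) = (Z*(-3*Z - 3*sqrt(3)))*0 = 0)
157 - C(18, Q(-3)) = 157 - (18 + 0) = 157 - 1*18 = 157 - 18 = 139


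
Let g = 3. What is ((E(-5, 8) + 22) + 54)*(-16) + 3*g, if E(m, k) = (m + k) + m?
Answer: -1175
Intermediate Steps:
E(m, k) = k + 2*m (E(m, k) = (k + m) + m = k + 2*m)
((E(-5, 8) + 22) + 54)*(-16) + 3*g = (((8 + 2*(-5)) + 22) + 54)*(-16) + 3*3 = (((8 - 10) + 22) + 54)*(-16) + 9 = ((-2 + 22) + 54)*(-16) + 9 = (20 + 54)*(-16) + 9 = 74*(-16) + 9 = -1184 + 9 = -1175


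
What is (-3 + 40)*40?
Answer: 1480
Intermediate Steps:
(-3 + 40)*40 = 37*40 = 1480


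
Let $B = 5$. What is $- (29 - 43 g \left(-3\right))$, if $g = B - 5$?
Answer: $-29$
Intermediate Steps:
$g = 0$ ($g = 5 - 5 = 0$)
$- (29 - 43 g \left(-3\right)) = - (29 - 43 \cdot 0 \left(-3\right)) = - (29 - 0) = - (29 + 0) = \left(-1\right) 29 = -29$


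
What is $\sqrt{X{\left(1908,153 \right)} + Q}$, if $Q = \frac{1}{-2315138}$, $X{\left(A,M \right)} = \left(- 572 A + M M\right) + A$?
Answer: $\frac{i \sqrt{5713931212316802734}}{2315138} \approx 1032.5 i$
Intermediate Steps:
$X{\left(A,M \right)} = M^{2} - 571 A$ ($X{\left(A,M \right)} = \left(- 572 A + M^{2}\right) + A = \left(M^{2} - 572 A\right) + A = M^{2} - 571 A$)
$Q = - \frac{1}{2315138} \approx -4.3194 \cdot 10^{-7}$
$\sqrt{X{\left(1908,153 \right)} + Q} = \sqrt{\left(153^{2} - 1089468\right) - \frac{1}{2315138}} = \sqrt{\left(23409 - 1089468\right) - \frac{1}{2315138}} = \sqrt{-1066059 - \frac{1}{2315138}} = \sqrt{- \frac{2468073701143}{2315138}} = \frac{i \sqrt{5713931212316802734}}{2315138}$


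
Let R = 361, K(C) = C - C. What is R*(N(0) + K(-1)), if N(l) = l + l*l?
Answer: 0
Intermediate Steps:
K(C) = 0
N(l) = l + l**2
R*(N(0) + K(-1)) = 361*(0*(1 + 0) + 0) = 361*(0*1 + 0) = 361*(0 + 0) = 361*0 = 0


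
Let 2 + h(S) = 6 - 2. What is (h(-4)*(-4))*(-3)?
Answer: 24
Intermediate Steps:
h(S) = 2 (h(S) = -2 + (6 - 2) = -2 + 4 = 2)
(h(-4)*(-4))*(-3) = (2*(-4))*(-3) = -8*(-3) = 24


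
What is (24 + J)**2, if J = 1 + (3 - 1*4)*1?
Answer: 576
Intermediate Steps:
J = 0 (J = 1 + (3 - 4)*1 = 1 - 1*1 = 1 - 1 = 0)
(24 + J)**2 = (24 + 0)**2 = 24**2 = 576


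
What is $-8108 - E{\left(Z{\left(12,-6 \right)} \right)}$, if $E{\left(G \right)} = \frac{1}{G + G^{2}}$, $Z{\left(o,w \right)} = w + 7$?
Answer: $- \frac{16217}{2} \approx -8108.5$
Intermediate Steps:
$Z{\left(o,w \right)} = 7 + w$
$-8108 - E{\left(Z{\left(12,-6 \right)} \right)} = -8108 - \frac{1}{\left(7 - 6\right) \left(1 + \left(7 - 6\right)\right)} = -8108 - \frac{1}{1 \left(1 + 1\right)} = -8108 - 1 \cdot \frac{1}{2} = -8108 - \frac{1}{2} = - \frac{16217}{2}$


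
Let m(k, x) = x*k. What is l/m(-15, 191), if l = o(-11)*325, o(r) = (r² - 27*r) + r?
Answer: -26455/573 ≈ -46.169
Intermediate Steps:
o(r) = r² - 26*r
m(k, x) = k*x
l = 132275 (l = -11*(-26 - 11)*325 = -11*(-37)*325 = 407*325 = 132275)
l/m(-15, 191) = 132275/((-15*191)) = 132275/(-2865) = 132275*(-1/2865) = -26455/573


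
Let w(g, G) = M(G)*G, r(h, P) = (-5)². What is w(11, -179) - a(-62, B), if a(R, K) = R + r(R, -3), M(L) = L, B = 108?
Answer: 32078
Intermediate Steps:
r(h, P) = 25
a(R, K) = 25 + R (a(R, K) = R + 25 = 25 + R)
w(g, G) = G² (w(g, G) = G*G = G²)
w(11, -179) - a(-62, B) = (-179)² - (25 - 62) = 32041 - 1*(-37) = 32041 + 37 = 32078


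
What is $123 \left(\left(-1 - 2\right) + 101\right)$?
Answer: $12054$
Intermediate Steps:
$123 \left(\left(-1 - 2\right) + 101\right) = 123 \left(-3 + 101\right) = 123 \cdot 98 = 12054$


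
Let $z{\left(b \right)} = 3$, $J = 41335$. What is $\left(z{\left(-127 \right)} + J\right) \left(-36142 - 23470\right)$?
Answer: $-2464240856$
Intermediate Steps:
$\left(z{\left(-127 \right)} + J\right) \left(-36142 - 23470\right) = \left(3 + 41335\right) \left(-36142 - 23470\right) = 41338 \left(-59612\right) = -2464240856$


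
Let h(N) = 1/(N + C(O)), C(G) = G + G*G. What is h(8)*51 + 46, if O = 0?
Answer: 419/8 ≈ 52.375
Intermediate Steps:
C(G) = G + G**2
h(N) = 1/N (h(N) = 1/(N + 0*(1 + 0)) = 1/(N + 0*1) = 1/(N + 0) = 1/N)
h(8)*51 + 46 = 51/8 + 46 = 419/8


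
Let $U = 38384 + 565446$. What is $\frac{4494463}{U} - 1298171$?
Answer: $- \frac{783870100467}{603830} \approx -1.2982 \cdot 10^{6}$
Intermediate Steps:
$U = 603830$
$\frac{4494463}{U} - 1298171 = \frac{4494463}{603830} - 1298171 = - \frac{783870100467}{603830}$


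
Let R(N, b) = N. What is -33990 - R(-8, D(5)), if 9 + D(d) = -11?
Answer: -33982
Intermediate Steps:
D(d) = -20 (D(d) = -9 - 11 = -20)
-33990 - R(-8, D(5)) = -33990 - 1*(-8) = -33990 + 8 = -33982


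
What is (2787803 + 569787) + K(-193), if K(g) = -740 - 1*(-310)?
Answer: 3357160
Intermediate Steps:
K(g) = -430 (K(g) = -740 + 310 = -430)
(2787803 + 569787) + K(-193) = (2787803 + 569787) - 430 = 3357590 - 430 = 3357160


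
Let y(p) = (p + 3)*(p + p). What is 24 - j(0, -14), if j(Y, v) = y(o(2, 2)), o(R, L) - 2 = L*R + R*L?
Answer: -236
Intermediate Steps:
o(R, L) = 2 + 2*L*R (o(R, L) = 2 + (L*R + R*L) = 2 + (L*R + L*R) = 2 + 2*L*R)
y(p) = 2*p*(3 + p) (y(p) = (3 + p)*(2*p) = 2*p*(3 + p))
j(Y, v) = 260 (j(Y, v) = 2*(2 + 2*2*2)*(3 + (2 + 2*2*2)) = 2*(2 + 8)*(3 + (2 + 8)) = 2*10*(3 + 10) = 2*10*13 = 260)
24 - j(0, -14) = 24 - 1*260 = 24 - 260 = -236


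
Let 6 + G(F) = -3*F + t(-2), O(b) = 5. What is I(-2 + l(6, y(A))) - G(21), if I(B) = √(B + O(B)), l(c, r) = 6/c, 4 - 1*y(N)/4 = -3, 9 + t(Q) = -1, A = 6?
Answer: 81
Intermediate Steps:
t(Q) = -10 (t(Q) = -9 - 1 = -10)
y(N) = 28 (y(N) = 16 - 4*(-3) = 16 + 12 = 28)
I(B) = √(5 + B) (I(B) = √(B + 5) = √(5 + B))
G(F) = -16 - 3*F (G(F) = -6 + (-3*F - 10) = -6 + (-10 - 3*F) = -16 - 3*F)
I(-2 + l(6, y(A))) - G(21) = √(5 + (-2 + 6/6)) - (-16 - 3*21) = √(5 + (-2 + 6*(⅙))) - (-16 - 63) = √(5 + (-2 + 1)) - 1*(-79) = √(5 - 1) + 79 = √4 + 79 = 2 + 79 = 81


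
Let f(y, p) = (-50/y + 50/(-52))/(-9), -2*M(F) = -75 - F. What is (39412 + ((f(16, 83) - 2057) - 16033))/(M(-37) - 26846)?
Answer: -19957817/25110072 ≈ -0.79481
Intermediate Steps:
M(F) = 75/2 + F/2 (M(F) = -(-75 - F)/2 = 75/2 + F/2)
f(y, p) = 25/234 + 50/(9*y) (f(y, p) = (-50/y + 50*(-1/52))*(-⅑) = (-50/y - 25/26)*(-⅑) = (-25/26 - 50/y)*(-⅑) = 25/234 + 50/(9*y))
(39412 + ((f(16, 83) - 2057) - 16033))/(M(-37) - 26846) = (39412 + (((25/234)*(52 + 16)/16 - 2057) - 16033))/((75/2 + (½)*(-37)) - 26846) = (39412 + (((25/234)*(1/16)*68 - 2057) - 16033))/((75/2 - 37/2) - 26846) = (39412 + ((425/936 - 2057) - 16033))/(19 - 26846) = (39412 + (-1924927/936 - 16033))/(-26827) = (39412 - 16931815/936)*(-1/26827) = (19957817/936)*(-1/26827) = -19957817/25110072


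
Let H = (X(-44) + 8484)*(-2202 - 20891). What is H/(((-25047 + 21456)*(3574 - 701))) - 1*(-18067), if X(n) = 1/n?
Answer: 90220370389/4988412 ≈ 18086.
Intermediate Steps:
H = -8620501435/44 (H = (1/(-44) + 8484)*(-2202 - 20891) = (-1/44 + 8484)*(-23093) = (373295/44)*(-23093) = -8620501435/44 ≈ -1.9592e+8)
H/(((-25047 + 21456)*(3574 - 701))) - 1*(-18067) = -8620501435*1/((-25047 + 21456)*(3574 - 701))/44 - 1*(-18067) = -8620501435/(44*((-3591*2873))) + 18067 = -8620501435/44/(-10316943) + 18067 = -8620501435/44*(-1/10316943) + 18067 = 94730785/4988412 + 18067 = 90220370389/4988412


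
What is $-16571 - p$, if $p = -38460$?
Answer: $21889$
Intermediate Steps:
$-16571 - p = -16571 - -38460 = -16571 + 38460 = 21889$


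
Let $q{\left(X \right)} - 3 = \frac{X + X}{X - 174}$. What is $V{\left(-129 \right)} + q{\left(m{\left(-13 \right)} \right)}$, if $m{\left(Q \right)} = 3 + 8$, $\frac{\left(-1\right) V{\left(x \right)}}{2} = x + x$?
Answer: $\frac{84575}{163} \approx 518.87$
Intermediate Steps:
$V{\left(x \right)} = - 4 x$ ($V{\left(x \right)} = - 2 \left(x + x\right) = - 2 \cdot 2 x = - 4 x$)
$m{\left(Q \right)} = 11$
$q{\left(X \right)} = 3 + \frac{2 X}{-174 + X}$ ($q{\left(X \right)} = 3 + \frac{X + X}{X - 174} = 3 + \frac{2 X}{-174 + X}$)
$V{\left(-129 \right)} + q{\left(m{\left(-13 \right)} \right)} = \left(-4\right) \left(-129\right) + \frac{-522 + 5 \cdot 11}{-174 + 11} = 516 + \frac{-522 + 55}{-163} = 516 - - \frac{467}{163} = 516 + \frac{467}{163} = \frac{84575}{163}$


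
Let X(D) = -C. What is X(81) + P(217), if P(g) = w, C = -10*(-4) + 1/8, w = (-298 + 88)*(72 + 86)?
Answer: -265761/8 ≈ -33220.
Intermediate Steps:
w = -33180 (w = -210*158 = -33180)
C = 321/8 (C = 40 + ⅛ = 321/8 ≈ 40.125)
P(g) = -33180
X(D) = -321/8 (X(D) = -1*321/8 = -321/8)
X(81) + P(217) = -321/8 - 33180 = -265761/8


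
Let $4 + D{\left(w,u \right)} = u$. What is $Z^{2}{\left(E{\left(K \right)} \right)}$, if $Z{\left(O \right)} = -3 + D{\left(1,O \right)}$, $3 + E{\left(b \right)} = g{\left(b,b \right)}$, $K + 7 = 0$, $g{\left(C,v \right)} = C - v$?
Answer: $100$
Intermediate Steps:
$K = -7$ ($K = -7 + 0 = -7$)
$D{\left(w,u \right)} = -4 + u$
$E{\left(b \right)} = -3$ ($E{\left(b \right)} = -3 + \left(b - b\right) = -3 + 0 = -3$)
$Z{\left(O \right)} = -7 + O$ ($Z{\left(O \right)} = -3 + \left(-4 + O\right) = -7 + O$)
$Z^{2}{\left(E{\left(K \right)} \right)} = \left(-7 - 3\right)^{2} = \left(-10\right)^{2} = 100$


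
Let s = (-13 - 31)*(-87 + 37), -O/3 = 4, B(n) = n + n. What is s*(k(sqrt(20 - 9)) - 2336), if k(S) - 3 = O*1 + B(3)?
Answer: -5145800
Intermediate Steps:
B(n) = 2*n
O = -12 (O = -3*4 = -12)
s = 2200 (s = -44*(-50) = 2200)
k(S) = -3 (k(S) = 3 + (-12*1 + 2*3) = 3 + (-12 + 6) = 3 - 6 = -3)
s*(k(sqrt(20 - 9)) - 2336) = 2200*(-3 - 2336) = 2200*(-2339) = -5145800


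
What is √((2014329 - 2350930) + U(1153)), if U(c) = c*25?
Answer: 8*I*√4809 ≈ 554.78*I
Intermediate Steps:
U(c) = 25*c
√((2014329 - 2350930) + U(1153)) = √((2014329 - 2350930) + 25*1153) = √(-336601 + 28825) = √(-307776) = 8*I*√4809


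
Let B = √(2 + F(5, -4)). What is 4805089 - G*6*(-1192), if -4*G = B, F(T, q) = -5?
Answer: 4805089 - 1788*I*√3 ≈ 4.8051e+6 - 3096.9*I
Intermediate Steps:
B = I*√3 (B = √(2 - 5) = √(-3) = I*√3 ≈ 1.732*I)
G = -I*√3/4 ≈ -0.43301*I
4805089 - G*6*(-1192) = 4805089 - -I*√3/4*6*(-1192) = 4805089 - (-3*I*√3/2)*(-1192) = 4805089 - 1788*I*√3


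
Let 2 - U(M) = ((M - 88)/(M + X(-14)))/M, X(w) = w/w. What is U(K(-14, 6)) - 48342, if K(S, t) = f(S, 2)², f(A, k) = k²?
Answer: -1643551/34 ≈ -48340.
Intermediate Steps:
X(w) = 1
K(S, t) = 16 (K(S, t) = (2²)² = 4² = 16)
U(M) = 2 - (-88 + M)/(M*(1 + M)) (U(M) = 2 - (M - 88)/(M + 1)/M = 2 - (-88 + M)/(1 + M)/M = 2 - (-88 + M)/(M*(1 + M)))
U(K(-14, 6)) - 48342 = (88 + 16 + 2*16²)/(16*(1 + 16)) - 48342 = (1/16)*(88 + 16 + 2*256)/17 - 48342 = (1/16)*(1/17)*(88 + 16 + 512) - 48342 = (1/16)*(1/17)*616 - 48342 = 77/34 - 48342 = -1643551/34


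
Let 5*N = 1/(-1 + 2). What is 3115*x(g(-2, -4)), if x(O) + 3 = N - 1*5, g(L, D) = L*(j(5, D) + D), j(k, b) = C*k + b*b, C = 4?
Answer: -24297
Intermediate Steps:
j(k, b) = b² + 4*k (j(k, b) = 4*k + b*b = 4*k + b² = b² + 4*k)
N = ⅕ (N = 1/(5*(-1 + 2)) = (⅕)/1 = (⅕)*1 = ⅕ ≈ 0.20000)
g(L, D) = L*(20 + D + D²) (g(L, D) = L*((D² + 4*5) + D) = L*((D² + 20) + D) = L*((20 + D²) + D) = L*(20 + D + D²))
x(O) = -39/5 (x(O) = -3 + (⅕ - 1*5) = -3 + (⅕ - 5) = -3 - 24/5 = -39/5)
3115*x(g(-2, -4)) = 3115*(-39/5) = -24297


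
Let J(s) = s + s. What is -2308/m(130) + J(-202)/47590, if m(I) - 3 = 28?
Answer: -54925122/737645 ≈ -74.460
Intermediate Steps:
J(s) = 2*s
m(I) = 31 (m(I) = 3 + 28 = 31)
-2308/m(130) + J(-202)/47590 = -2308/31 + (2*(-202))/47590 = -2308*1/31 - 404*1/47590 = -2308/31 - 202/23795 = -54925122/737645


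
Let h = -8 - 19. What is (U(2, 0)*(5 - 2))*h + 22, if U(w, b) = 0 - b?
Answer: 22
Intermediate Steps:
U(w, b) = -b
h = -27
(U(2, 0)*(5 - 2))*h + 22 = ((-1*0)*(5 - 2))*(-27) + 22 = (0*3)*(-27) + 22 = 0*(-27) + 22 = 0 + 22 = 22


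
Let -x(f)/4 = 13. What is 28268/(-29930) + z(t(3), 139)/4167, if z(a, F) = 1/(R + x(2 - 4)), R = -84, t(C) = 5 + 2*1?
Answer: -8009922373/8480845080 ≈ -0.94447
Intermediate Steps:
x(f) = -52 (x(f) = -4*13 = -52)
t(C) = 7 (t(C) = 5 + 2 = 7)
z(a, F) = -1/136 (z(a, F) = 1/(-84 - 52) = 1/(-136) = -1/136)
28268/(-29930) + z(t(3), 139)/4167 = 28268/(-29930) - 1/136/4167 = 28268*(-1/29930) - 1/136*1/4167 = -14134/14965 - 1/566712 = -8009922373/8480845080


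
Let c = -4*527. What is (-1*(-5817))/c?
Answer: -5817/2108 ≈ -2.7595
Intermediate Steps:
c = -2108
(-1*(-5817))/c = -1*(-5817)/(-2108) = 5817*(-1/2108) = -5817/2108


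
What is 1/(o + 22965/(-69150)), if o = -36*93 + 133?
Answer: -4610/14822681 ≈ -0.00031101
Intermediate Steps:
o = -3215 (o = -3348 + 133 = -3215)
1/(o + 22965/(-69150)) = 1/(-3215 + 22965/(-69150)) = 1/(-3215 + 22965*(-1/69150)) = 1/(-3215 - 1531/4610) = 1/(-14822681/4610) = -4610/14822681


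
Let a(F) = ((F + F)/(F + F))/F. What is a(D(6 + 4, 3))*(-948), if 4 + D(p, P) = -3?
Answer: 948/7 ≈ 135.43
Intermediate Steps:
D(p, P) = -7 (D(p, P) = -4 - 3 = -7)
a(F) = 1/F (a(F) = ((2*F)/((2*F)))/F = ((2*F)*(1/(2*F)))/F = 1/F)
a(D(6 + 4, 3))*(-948) = -948/(-7) = -1/7*(-948) = 948/7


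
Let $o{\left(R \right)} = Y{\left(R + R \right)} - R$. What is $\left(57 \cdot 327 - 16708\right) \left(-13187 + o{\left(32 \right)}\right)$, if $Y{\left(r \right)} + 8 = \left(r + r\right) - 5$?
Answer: $-25303824$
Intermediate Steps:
$Y{\left(r \right)} = -13 + 2 r$ ($Y{\left(r \right)} = -8 + \left(\left(r + r\right) - 5\right) = -8 + \left(2 r - 5\right) = -8 + \left(-5 + 2 r\right) = -13 + 2 r$)
$o{\left(R \right)} = -13 + 3 R$ ($o{\left(R \right)} = \left(-13 + 2 \left(R + R\right)\right) - R = \left(-13 + 2 \cdot 2 R\right) - R = \left(-13 + 4 R\right) - R = -13 + 3 R$)
$\left(57 \cdot 327 - 16708\right) \left(-13187 + o{\left(32 \right)}\right) = \left(57 \cdot 327 - 16708\right) \left(-13187 + \left(-13 + 3 \cdot 32\right)\right) = \left(18639 - 16708\right) \left(-13187 + \left(-13 + 96\right)\right) = 1931 \left(-13187 + 83\right) = 1931 \left(-13104\right) = -25303824$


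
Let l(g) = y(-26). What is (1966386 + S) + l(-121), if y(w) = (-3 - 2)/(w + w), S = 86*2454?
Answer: 113226365/52 ≈ 2.1774e+6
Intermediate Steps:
S = 211044
y(w) = -5/(2*w) (y(w) = -5*1/(2*w) = -5/(2*w))
l(g) = 5/52 (l(g) = -5/2/(-26) = -5/2*(-1/26) = 5/52)
(1966386 + S) + l(-121) = (1966386 + 211044) + 5/52 = 2177430 + 5/52 = 113226365/52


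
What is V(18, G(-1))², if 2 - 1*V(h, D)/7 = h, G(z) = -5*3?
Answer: 12544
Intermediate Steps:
G(z) = -15
V(h, D) = 14 - 7*h
V(18, G(-1))² = (14 - 7*18)² = (14 - 126)² = (-112)² = 12544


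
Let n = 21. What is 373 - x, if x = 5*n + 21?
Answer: 247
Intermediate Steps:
x = 126 (x = 5*21 + 21 = 105 + 21 = 126)
373 - x = 373 - 1*126 = 373 - 126 = 247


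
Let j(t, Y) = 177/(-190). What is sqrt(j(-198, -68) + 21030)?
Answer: 3*sqrt(84349930)/190 ≈ 145.01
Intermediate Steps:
j(t, Y) = -177/190 (j(t, Y) = 177*(-1/190) = -177/190)
sqrt(j(-198, -68) + 21030) = sqrt(-177/190 + 21030) = sqrt(3995523/190) = 3*sqrt(84349930)/190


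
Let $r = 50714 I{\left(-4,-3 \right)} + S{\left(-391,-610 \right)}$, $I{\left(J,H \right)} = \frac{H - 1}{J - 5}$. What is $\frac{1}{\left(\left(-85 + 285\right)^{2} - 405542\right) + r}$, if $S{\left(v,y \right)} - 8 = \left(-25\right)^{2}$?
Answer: $- \frac{9}{3081325} \approx -2.9208 \cdot 10^{-6}$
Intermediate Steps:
$S{\left(v,y \right)} = 633$ ($S{\left(v,y \right)} = 8 + \left(-25\right)^{2} = 8 + 625 = 633$)
$I{\left(J,H \right)} = \frac{-1 + H}{-5 + J}$
$r = \frac{208553}{9}$ ($r = 50714 \frac{-1 - 3}{-5 - 4} + 633 = 50714 \frac{1}{-9} \left(-4\right) + 633 = 50714 \left(\left(- \frac{1}{9}\right) \left(-4\right)\right) + 633 = 50714 \cdot \frac{4}{9} + 633 = \frac{202856}{9} + 633 = \frac{208553}{9} \approx 23173.0$)
$\frac{1}{\left(\left(-85 + 285\right)^{2} - 405542\right) + r} = \frac{1}{\left(\left(-85 + 285\right)^{2} - 405542\right) + \frac{208553}{9}} = \frac{1}{\left(200^{2} - 405542\right) + \frac{208553}{9}} = \frac{1}{\left(40000 - 405542\right) + \frac{208553}{9}} = \frac{1}{-365542 + \frac{208553}{9}} = \frac{1}{- \frac{3081325}{9}} = - \frac{9}{3081325}$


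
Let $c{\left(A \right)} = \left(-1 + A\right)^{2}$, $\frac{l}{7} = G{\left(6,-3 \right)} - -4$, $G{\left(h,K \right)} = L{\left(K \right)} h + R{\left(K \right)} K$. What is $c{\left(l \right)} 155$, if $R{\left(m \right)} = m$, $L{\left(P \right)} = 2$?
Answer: $4692780$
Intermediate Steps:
$G{\left(h,K \right)} = K^{2} + 2 h$ ($G{\left(h,K \right)} = 2 h + K K = 2 h + K^{2} = K^{2} + 2 h$)
$l = 175$ ($l = 7 \left(\left(\left(-3\right)^{2} + 2 \cdot 6\right) - -4\right) = 7 \left(\left(9 + 12\right) + 4\right) = 7 \left(21 + 4\right) = 7 \cdot 25 = 175$)
$c{\left(l \right)} 155 = \left(-1 + 175\right)^{2} \cdot 155 = 174^{2} \cdot 155 = 30276 \cdot 155 = 4692780$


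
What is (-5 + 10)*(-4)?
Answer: -20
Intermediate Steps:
(-5 + 10)*(-4) = 5*(-4) = -20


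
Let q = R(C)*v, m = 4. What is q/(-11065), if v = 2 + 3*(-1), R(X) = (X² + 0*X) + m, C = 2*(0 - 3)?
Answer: 8/2213 ≈ 0.0036150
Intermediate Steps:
C = -6 (C = 2*(-3) = -6)
R(X) = 4 + X² (R(X) = (X² + 0*X) + 4 = (X² + 0) + 4 = X² + 4 = 4 + X²)
v = -1 (v = 2 - 3 = -1)
q = -40 (q = (4 + (-6)²)*(-1) = (4 + 36)*(-1) = 40*(-1) = -40)
q/(-11065) = -40/(-11065) = -40*(-1/11065) = 8/2213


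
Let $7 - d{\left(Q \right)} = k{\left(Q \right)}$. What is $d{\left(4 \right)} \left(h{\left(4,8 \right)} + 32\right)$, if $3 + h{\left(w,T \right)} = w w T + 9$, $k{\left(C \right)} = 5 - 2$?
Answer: $664$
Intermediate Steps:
$k{\left(C \right)} = 3$
$h{\left(w,T \right)} = 6 + T w^{2}$ ($h{\left(w,T \right)} = -3 + \left(w w T + 9\right) = -3 + \left(w^{2} T + 9\right) = -3 + \left(T w^{2} + 9\right) = -3 + \left(9 + T w^{2}\right) = 6 + T w^{2}$)
$d{\left(Q \right)} = 4$ ($d{\left(Q \right)} = 7 - 3 = 4$)
$d{\left(4 \right)} \left(h{\left(4,8 \right)} + 32\right) = 4 \left(\left(6 + 8 \cdot 4^{2}\right) + 32\right) = 4 \left(\left(6 + 8 \cdot 16\right) + 32\right) = 4 \left(\left(6 + 128\right) + 32\right) = 4 \left(134 + 32\right) = 4 \cdot 166 = 664$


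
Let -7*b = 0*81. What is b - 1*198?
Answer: -198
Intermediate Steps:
b = 0 (b = -0*81 = -⅐*0 = 0)
b - 1*198 = 0 - 1*198 = 0 - 198 = -198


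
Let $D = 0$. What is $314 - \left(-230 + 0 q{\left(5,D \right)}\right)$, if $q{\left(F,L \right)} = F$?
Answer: $544$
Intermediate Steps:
$314 - \left(-230 + 0 q{\left(5,D \right)}\right) = 314 + \left(230 - 0 \cdot 5\right) = 314 + \left(230 - 0\right) = 314 + \left(230 + 0\right) = 314 + 230 = 544$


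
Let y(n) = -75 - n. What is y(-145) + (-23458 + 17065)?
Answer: -6323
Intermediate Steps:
y(-145) + (-23458 + 17065) = (-75 - 1*(-145)) + (-23458 + 17065) = (-75 + 145) - 6393 = 70 - 6393 = -6323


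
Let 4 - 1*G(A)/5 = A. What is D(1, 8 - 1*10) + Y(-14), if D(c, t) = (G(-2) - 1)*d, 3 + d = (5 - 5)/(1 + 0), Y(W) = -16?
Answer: -103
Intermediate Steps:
G(A) = 20 - 5*A
d = -3 (d = -3 + (5 - 5)/(1 + 0) = -3 + 0/1 = -3 + 0*1 = -3 + 0 = -3)
D(c, t) = -87 (D(c, t) = ((20 - 5*(-2)) - 1)*(-3) = ((20 + 10) - 1)*(-3) = (30 - 1)*(-3) = 29*(-3) = -87)
D(1, 8 - 1*10) + Y(-14) = -87 - 16 = -103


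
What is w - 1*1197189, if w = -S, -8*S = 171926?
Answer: -4702793/4 ≈ -1.1757e+6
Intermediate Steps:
S = -85963/4 (S = -1/8*171926 = -85963/4 ≈ -21491.)
w = 85963/4 (w = -1*(-85963/4) = 85963/4 ≈ 21491.)
w - 1*1197189 = 85963/4 - 1*1197189 = 85963/4 - 1197189 = -4702793/4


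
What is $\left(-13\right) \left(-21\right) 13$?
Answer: $3549$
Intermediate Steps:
$\left(-13\right) \left(-21\right) 13 = 273 \cdot 13 = 3549$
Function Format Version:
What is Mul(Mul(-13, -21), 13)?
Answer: 3549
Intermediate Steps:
Mul(Mul(-13, -21), 13) = Mul(273, 13) = 3549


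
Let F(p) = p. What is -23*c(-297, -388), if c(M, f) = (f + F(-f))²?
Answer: 0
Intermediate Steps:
c(M, f) = 0 (c(M, f) = (f - f)² = 0² = 0)
-23*c(-297, -388) = -23*0 = 0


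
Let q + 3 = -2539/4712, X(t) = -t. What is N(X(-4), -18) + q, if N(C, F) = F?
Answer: -101491/4712 ≈ -21.539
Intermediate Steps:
q = -16675/4712 (q = -3 - 2539/4712 = -16675/4712 ≈ -3.5388)
N(X(-4), -18) + q = -18 - 16675/4712 = -101491/4712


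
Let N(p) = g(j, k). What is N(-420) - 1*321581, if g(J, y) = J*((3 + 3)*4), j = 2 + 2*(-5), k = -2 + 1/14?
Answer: -321773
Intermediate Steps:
k = -27/14 (k = -2 + 1/14 = -27/14 ≈ -1.9286)
j = -8 (j = 2 - 10 = -8)
g(J, y) = 24*J (g(J, y) = J*(6*4) = J*24 = 24*J)
N(p) = -192 (N(p) = 24*(-8) = -192)
N(-420) - 1*321581 = -192 - 1*321581 = -192 - 321581 = -321773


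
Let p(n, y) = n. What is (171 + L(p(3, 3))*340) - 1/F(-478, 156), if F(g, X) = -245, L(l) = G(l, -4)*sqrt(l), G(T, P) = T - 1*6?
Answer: 41896/245 - 1020*sqrt(3) ≈ -1595.7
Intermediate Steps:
G(T, P) = -6 + T (G(T, P) = T - 6 = -6 + T)
L(l) = sqrt(l)*(-6 + l) (L(l) = (-6 + l)*sqrt(l) = sqrt(l)*(-6 + l))
(171 + L(p(3, 3))*340) - 1/F(-478, 156) = (171 + (sqrt(3)*(-6 + 3))*340) - 1/(-245) = (171 + (sqrt(3)*(-3))*340) - 1*(-1/245) = (171 - 3*sqrt(3)*340) + 1/245 = (171 - 1020*sqrt(3)) + 1/245 = 41896/245 - 1020*sqrt(3)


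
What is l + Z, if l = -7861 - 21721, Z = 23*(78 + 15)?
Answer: -27443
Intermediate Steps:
Z = 2139 (Z = 23*93 = 2139)
l = -29582
l + Z = -29582 + 2139 = -27443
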